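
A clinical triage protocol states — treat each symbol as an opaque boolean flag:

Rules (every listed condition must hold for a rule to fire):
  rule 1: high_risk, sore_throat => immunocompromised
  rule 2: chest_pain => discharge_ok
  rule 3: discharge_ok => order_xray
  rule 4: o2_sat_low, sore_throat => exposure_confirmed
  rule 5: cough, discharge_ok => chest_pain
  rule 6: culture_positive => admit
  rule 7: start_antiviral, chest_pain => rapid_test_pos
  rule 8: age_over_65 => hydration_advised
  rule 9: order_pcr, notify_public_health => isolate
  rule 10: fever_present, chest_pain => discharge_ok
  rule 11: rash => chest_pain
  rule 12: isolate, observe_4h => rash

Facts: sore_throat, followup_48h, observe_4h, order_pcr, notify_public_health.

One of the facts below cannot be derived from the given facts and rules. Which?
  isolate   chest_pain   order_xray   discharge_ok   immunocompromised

immunocompromised

[1] rule 9 [order_pcr, notify_public_health => isolate]. ⇒ new: isolate.
[2] rule 12 [isolate, observe_4h => rash]. ⇒ new: rash.
[3] rule 11 [rash => chest_pain]. ⇒ new: chest_pain.
[4] rule 2 [chest_pain => discharge_ok]. ⇒ new: discharge_ok.
[5] rule 3 [discharge_ok => order_xray]. ⇒ new: order_xray.
Derived: isolate (round 1), discharge_ok (round 4), order_xray (round 5), chest_pain (round 3). immunocompromised never appears in any round.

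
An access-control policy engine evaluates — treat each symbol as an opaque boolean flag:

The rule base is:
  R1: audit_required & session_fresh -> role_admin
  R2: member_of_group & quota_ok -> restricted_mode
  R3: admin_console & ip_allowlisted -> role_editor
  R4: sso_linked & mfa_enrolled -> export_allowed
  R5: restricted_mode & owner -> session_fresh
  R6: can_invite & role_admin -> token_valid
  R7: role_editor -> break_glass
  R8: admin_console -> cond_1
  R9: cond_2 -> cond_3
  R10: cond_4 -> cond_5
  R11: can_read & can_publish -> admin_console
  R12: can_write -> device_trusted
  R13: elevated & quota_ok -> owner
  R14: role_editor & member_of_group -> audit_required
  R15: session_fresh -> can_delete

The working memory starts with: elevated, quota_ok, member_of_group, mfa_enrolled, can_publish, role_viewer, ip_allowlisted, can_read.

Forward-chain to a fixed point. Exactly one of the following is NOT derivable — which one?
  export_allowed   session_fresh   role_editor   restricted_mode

Round 1 — R2, R11, R13, derive restricted_mode, admin_console, owner.
Round 2 — R3, R5, R8, derive role_editor, session_fresh, cond_1.
Round 3 — R7, R14, R15, derive break_glass, audit_required, can_delete.
Round 4 — R1, derive role_admin.
Derived: restricted_mode (round 1), session_fresh (round 2), role_editor (round 2). export_allowed never appears in any round.

export_allowed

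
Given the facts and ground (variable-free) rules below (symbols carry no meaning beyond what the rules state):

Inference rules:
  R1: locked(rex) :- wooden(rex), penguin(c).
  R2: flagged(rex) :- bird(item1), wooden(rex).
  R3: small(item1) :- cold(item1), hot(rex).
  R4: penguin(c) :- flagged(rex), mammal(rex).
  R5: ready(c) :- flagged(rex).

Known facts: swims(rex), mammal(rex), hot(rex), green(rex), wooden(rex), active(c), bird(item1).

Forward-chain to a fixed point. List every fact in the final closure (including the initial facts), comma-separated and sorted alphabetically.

Round 1: R2 [flagged(rex) :- bird(item1), wooden(rex).]. New: flagged(rex).
Round 2: R4 [penguin(c) :- flagged(rex), mammal(rex).]; R5 [ready(c) :- flagged(rex).]. New: penguin(c), ready(c).
Round 3: R1 [locked(rex) :- wooden(rex), penguin(c).]. New: locked(rex).

active(c), bird(item1), flagged(rex), green(rex), hot(rex), locked(rex), mammal(rex), penguin(c), ready(c), swims(rex), wooden(rex)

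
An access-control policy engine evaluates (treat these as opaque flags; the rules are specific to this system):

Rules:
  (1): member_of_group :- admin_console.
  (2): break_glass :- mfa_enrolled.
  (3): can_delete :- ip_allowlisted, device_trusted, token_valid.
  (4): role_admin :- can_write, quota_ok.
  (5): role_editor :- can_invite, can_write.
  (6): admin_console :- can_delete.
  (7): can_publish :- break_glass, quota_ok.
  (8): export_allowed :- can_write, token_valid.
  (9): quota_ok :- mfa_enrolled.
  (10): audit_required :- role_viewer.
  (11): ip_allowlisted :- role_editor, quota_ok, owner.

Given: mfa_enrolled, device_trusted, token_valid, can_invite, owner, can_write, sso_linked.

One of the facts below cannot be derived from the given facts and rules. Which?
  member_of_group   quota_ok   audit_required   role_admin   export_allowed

Round 1: (2) [break_glass :- mfa_enrolled.]; (5) [role_editor :- can_invite, can_write.]; (8) [export_allowed :- can_write, token_valid.]; (9) [quota_ok :- mfa_enrolled.]. Adds break_glass, role_editor, export_allowed, quota_ok.
Round 2: (4) [role_admin :- can_write, quota_ok.]; (7) [can_publish :- break_glass, quota_ok.]; (11) [ip_allowlisted :- role_editor, quota_ok, owner.]. Adds role_admin, can_publish, ip_allowlisted.
Round 3: (3) [can_delete :- ip_allowlisted, device_trusted, token_valid.]. Adds can_delete.
Round 4: (6) [admin_console :- can_delete.]. Adds admin_console.
Round 5: (1) [member_of_group :- admin_console.]. Adds member_of_group.
Derived: member_of_group (round 5), role_admin (round 2), export_allowed (round 1), quota_ok (round 1). audit_required never appears in any round.

audit_required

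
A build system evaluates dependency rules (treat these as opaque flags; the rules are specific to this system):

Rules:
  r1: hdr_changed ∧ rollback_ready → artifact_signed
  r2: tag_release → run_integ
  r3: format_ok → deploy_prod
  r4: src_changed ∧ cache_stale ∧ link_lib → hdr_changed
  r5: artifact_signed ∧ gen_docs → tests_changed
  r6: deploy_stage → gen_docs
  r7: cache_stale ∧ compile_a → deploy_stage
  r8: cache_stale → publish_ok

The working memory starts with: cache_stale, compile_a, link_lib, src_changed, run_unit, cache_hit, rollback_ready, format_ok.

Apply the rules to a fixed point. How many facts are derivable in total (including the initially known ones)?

15

Round 1 — r3, r4, r7, r8, derive deploy_prod, hdr_changed, deploy_stage, publish_ok.
Round 2 — r1, r6, derive artifact_signed, gen_docs.
Round 3 — r5, derive tests_changed.
Closure: {artifact_signed, cache_hit, cache_stale, compile_a, deploy_prod, deploy_stage, format_ok, gen_docs, hdr_changed, link_lib, publish_ok, rollback_ready, run_unit, src_changed, tests_changed} — 15 facts.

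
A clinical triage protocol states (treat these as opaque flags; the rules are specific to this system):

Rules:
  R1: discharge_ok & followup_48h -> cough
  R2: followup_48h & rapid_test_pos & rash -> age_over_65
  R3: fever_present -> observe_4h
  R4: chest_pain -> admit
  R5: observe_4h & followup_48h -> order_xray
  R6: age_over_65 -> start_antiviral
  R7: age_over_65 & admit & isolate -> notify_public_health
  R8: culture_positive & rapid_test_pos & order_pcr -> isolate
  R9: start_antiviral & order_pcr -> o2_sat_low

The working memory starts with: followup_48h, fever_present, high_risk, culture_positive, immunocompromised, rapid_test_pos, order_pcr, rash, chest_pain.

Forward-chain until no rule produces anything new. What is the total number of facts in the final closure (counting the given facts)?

17

Round 1 — R2, R3, R4, R8, derive age_over_65, observe_4h, admit, isolate.
Round 2 — R5, R6, R7, derive order_xray, start_antiviral, notify_public_health.
Round 3 — R9, derive o2_sat_low.
Closure: {admit, age_over_65, chest_pain, culture_positive, fever_present, followup_48h, high_risk, immunocompromised, isolate, notify_public_health, o2_sat_low, observe_4h, order_pcr, order_xray, rapid_test_pos, rash, start_antiviral} — 17 facts.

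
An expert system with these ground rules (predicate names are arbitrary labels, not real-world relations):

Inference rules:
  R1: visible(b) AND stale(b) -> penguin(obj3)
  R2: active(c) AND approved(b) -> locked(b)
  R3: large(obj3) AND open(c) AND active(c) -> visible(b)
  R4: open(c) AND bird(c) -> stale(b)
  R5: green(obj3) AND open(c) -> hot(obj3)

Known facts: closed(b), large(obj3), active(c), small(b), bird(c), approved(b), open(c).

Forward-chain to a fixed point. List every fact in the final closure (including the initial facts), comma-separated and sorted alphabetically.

active(c), approved(b), bird(c), closed(b), large(obj3), locked(b), open(c), penguin(obj3), small(b), stale(b), visible(b)

Round 1: R2 [active(c) AND approved(b) -> locked(b)]; R3 [large(obj3) AND open(c) AND active(c) -> visible(b)]; R4 [open(c) AND bird(c) -> stale(b)]. Adds locked(b), visible(b), stale(b).
Round 2: R1 [visible(b) AND stale(b) -> penguin(obj3)]. Adds penguin(obj3).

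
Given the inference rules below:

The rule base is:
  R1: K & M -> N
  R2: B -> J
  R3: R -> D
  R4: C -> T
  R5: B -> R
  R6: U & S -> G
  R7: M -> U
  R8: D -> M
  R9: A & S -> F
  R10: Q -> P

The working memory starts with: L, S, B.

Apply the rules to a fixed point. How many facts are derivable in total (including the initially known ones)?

Round 1 — R2, R5, derive J, R.
Round 2 — R3, derive D.
Round 3 — R8, derive M.
Round 4 — R7, derive U.
Round 5 — R6, derive G.
Closure: {B, D, G, J, L, M, R, S, U} — 9 facts.

9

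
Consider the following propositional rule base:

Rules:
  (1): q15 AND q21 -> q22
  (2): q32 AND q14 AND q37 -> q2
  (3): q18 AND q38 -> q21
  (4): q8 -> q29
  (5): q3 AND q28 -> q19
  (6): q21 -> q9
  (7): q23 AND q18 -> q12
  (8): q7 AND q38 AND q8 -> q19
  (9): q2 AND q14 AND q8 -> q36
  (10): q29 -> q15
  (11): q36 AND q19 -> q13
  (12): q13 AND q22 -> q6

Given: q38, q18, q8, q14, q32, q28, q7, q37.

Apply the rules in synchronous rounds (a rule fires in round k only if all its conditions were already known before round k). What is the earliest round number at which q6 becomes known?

Round 1 fires (2), (3), (4), (8), giving q2, q21, q29, q19.
Round 2 fires (6), (9), (10), giving q9, q36, q15.
Round 3 fires (1), (11), giving q22, q13.
Round 4 fires (12), giving q6.
q6 first appears in round 4.

4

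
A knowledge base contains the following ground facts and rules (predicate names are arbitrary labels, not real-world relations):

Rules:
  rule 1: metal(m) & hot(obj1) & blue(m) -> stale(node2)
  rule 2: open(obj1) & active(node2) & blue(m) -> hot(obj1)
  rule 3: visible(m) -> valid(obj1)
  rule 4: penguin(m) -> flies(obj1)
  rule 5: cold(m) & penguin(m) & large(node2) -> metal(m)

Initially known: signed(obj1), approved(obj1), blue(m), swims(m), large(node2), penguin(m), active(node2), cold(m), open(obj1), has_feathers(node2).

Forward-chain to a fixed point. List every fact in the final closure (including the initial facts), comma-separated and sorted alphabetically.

active(node2), approved(obj1), blue(m), cold(m), flies(obj1), has_feathers(node2), hot(obj1), large(node2), metal(m), open(obj1), penguin(m), signed(obj1), stale(node2), swims(m)

[1] rule 2 [open(obj1) & active(node2) & blue(m) -> hot(obj1)]; rule 4 [penguin(m) -> flies(obj1)]; rule 5 [cold(m) & penguin(m) & large(node2) -> metal(m)]. ⇒ new: hot(obj1), flies(obj1), metal(m).
[2] rule 1 [metal(m) & hot(obj1) & blue(m) -> stale(node2)]. ⇒ new: stale(node2).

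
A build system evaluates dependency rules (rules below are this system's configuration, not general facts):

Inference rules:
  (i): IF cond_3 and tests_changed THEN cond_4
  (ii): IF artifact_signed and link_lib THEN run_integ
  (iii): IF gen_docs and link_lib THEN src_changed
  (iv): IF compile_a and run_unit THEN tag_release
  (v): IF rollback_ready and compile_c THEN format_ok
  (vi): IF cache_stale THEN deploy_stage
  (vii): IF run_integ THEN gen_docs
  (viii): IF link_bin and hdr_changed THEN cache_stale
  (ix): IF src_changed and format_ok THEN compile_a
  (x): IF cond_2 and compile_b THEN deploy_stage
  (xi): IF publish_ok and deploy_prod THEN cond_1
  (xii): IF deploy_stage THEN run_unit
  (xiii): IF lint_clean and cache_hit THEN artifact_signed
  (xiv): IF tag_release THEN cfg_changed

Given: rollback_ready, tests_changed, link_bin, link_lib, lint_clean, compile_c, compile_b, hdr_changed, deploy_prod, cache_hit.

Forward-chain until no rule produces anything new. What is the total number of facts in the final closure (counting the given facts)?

21

Round 1 fires (v), (viii), (xiii), giving format_ok, cache_stale, artifact_signed.
Round 2 fires (ii), (vi), giving run_integ, deploy_stage.
Round 3 fires (vii), (xii), giving gen_docs, run_unit.
Round 4 fires (iii), giving src_changed.
Round 5 fires (ix), giving compile_a.
Round 6 fires (iv), giving tag_release.
Round 7 fires (xiv), giving cfg_changed.
Closure: {artifact_signed, cache_hit, cache_stale, cfg_changed, compile_a, compile_b, compile_c, deploy_prod, deploy_stage, format_ok, gen_docs, hdr_changed, link_bin, link_lib, lint_clean, rollback_ready, run_integ, run_unit, src_changed, tag_release, tests_changed} — 21 facts.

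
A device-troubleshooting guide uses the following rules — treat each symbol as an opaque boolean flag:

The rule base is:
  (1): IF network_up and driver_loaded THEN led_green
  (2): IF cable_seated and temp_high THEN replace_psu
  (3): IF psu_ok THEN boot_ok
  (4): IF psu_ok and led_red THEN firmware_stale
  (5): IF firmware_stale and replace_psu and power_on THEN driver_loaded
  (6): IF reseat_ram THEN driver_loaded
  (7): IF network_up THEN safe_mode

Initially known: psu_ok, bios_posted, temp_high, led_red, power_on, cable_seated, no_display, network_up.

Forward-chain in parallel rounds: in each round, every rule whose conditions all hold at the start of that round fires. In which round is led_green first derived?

3

Round 1: (2) [IF cable_seated and temp_high THEN replace_psu]; (3) [IF psu_ok THEN boot_ok]; (4) [IF psu_ok and led_red THEN firmware_stale]; (7) [IF network_up THEN safe_mode]. Adds replace_psu, boot_ok, firmware_stale, safe_mode.
Round 2: (5) [IF firmware_stale and replace_psu and power_on THEN driver_loaded]. Adds driver_loaded.
Round 3: (1) [IF network_up and driver_loaded THEN led_green]. Adds led_green.
led_green first appears in round 3.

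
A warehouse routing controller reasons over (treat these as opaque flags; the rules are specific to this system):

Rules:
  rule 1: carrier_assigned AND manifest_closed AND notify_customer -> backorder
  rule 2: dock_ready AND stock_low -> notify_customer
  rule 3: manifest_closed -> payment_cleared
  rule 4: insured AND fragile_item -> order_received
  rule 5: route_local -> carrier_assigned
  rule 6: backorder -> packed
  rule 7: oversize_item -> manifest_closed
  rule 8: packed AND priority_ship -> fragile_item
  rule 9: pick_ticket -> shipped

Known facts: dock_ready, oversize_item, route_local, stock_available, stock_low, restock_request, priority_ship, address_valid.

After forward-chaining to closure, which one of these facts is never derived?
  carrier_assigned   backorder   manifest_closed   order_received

order_received

Round 1 — rule 2, rule 5, rule 7, derive notify_customer, carrier_assigned, manifest_closed.
Round 2 — rule 1, rule 3, derive backorder, payment_cleared.
Round 3 — rule 6, derive packed.
Round 4 — rule 8, derive fragile_item.
Derived: carrier_assigned (round 1), manifest_closed (round 1), backorder (round 2). order_received never appears in any round.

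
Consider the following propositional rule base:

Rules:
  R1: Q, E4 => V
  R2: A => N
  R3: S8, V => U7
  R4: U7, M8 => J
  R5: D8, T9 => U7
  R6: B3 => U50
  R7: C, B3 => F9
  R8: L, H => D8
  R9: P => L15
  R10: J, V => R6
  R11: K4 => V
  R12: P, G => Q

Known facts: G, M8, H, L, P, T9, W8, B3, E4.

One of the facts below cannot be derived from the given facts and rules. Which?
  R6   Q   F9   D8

Round 1: R6 [B3 => U50]; R8 [L, H => D8]; R9 [P => L15]; R12 [P, G => Q]. New: U50, D8, L15, Q.
Round 2: R1 [Q, E4 => V]; R5 [D8, T9 => U7]. New: V, U7.
Round 3: R4 [U7, M8 => J]. New: J.
Round 4: R10 [J, V => R6]. New: R6.
Derived: Q (round 1), D8 (round 1), R6 (round 4). F9 never appears in any round.

F9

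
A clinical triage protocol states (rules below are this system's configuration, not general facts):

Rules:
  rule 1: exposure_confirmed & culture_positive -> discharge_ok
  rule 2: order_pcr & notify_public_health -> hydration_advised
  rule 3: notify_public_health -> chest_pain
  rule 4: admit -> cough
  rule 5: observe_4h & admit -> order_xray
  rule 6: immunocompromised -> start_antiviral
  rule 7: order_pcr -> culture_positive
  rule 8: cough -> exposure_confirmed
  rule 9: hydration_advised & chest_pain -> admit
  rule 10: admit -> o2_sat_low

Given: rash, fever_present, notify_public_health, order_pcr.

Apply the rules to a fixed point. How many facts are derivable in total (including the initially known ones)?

Round 1: rule 2 [order_pcr & notify_public_health -> hydration_advised]; rule 3 [notify_public_health -> chest_pain]; rule 7 [order_pcr -> culture_positive]. New: hydration_advised, chest_pain, culture_positive.
Round 2: rule 9 [hydration_advised & chest_pain -> admit]. New: admit.
Round 3: rule 4 [admit -> cough]; rule 10 [admit -> o2_sat_low]. New: cough, o2_sat_low.
Round 4: rule 8 [cough -> exposure_confirmed]. New: exposure_confirmed.
Round 5: rule 1 [exposure_confirmed & culture_positive -> discharge_ok]. New: discharge_ok.
Closure: {admit, chest_pain, cough, culture_positive, discharge_ok, exposure_confirmed, fever_present, hydration_advised, notify_public_health, o2_sat_low, order_pcr, rash} — 12 facts.

12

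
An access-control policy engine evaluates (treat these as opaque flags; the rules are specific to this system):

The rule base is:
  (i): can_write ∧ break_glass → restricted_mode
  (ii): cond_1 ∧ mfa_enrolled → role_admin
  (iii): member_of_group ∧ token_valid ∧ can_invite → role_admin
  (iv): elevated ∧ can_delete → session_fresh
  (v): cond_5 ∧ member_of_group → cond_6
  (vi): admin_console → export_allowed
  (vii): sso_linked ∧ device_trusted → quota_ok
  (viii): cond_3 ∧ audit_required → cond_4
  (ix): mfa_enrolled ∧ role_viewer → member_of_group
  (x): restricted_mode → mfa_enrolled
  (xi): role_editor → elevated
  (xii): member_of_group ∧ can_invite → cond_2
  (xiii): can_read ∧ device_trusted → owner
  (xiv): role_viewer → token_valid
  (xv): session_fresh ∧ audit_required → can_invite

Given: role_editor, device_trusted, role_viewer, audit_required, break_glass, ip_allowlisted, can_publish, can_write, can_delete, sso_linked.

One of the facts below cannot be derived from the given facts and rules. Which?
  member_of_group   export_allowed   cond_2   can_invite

Round 1 — (i), (vii), (xi), (xiv), derive restricted_mode, quota_ok, elevated, token_valid.
Round 2 — (iv), (x), derive session_fresh, mfa_enrolled.
Round 3 — (ix), (xv), derive member_of_group, can_invite.
Round 4 — (iii), (xii), derive role_admin, cond_2.
Derived: can_invite (round 3), cond_2 (round 4), member_of_group (round 3). export_allowed never appears in any round.

export_allowed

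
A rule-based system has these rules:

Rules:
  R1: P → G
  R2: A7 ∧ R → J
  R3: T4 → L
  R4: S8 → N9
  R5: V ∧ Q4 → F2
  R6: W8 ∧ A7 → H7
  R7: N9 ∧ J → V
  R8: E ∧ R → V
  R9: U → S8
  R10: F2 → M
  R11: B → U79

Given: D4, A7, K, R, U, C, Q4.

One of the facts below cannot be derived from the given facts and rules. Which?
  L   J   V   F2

Round 1 — R2, R9, derive J, S8.
Round 2 — R4, derive N9.
Round 3 — R7, derive V.
Round 4 — R5, derive F2.
Round 5 — R10, derive M.
Derived: V (round 3), J (round 1), F2 (round 4). L never appears in any round.

L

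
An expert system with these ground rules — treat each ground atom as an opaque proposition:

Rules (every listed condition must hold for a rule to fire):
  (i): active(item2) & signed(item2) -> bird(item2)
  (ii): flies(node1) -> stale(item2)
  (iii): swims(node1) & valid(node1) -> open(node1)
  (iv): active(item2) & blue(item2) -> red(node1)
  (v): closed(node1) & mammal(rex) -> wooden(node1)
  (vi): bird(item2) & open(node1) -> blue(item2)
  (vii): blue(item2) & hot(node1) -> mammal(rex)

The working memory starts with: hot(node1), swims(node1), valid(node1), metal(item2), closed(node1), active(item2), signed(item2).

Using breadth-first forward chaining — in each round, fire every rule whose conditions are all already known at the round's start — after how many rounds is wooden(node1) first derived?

4

Round 1: (i) [active(item2) & signed(item2) -> bird(item2)]; (iii) [swims(node1) & valid(node1) -> open(node1)]. Adds bird(item2), open(node1).
Round 2: (vi) [bird(item2) & open(node1) -> blue(item2)]. Adds blue(item2).
Round 3: (iv) [active(item2) & blue(item2) -> red(node1)]; (vii) [blue(item2) & hot(node1) -> mammal(rex)]. Adds red(node1), mammal(rex).
Round 4: (v) [closed(node1) & mammal(rex) -> wooden(node1)]. Adds wooden(node1).
wooden(node1) first appears in round 4.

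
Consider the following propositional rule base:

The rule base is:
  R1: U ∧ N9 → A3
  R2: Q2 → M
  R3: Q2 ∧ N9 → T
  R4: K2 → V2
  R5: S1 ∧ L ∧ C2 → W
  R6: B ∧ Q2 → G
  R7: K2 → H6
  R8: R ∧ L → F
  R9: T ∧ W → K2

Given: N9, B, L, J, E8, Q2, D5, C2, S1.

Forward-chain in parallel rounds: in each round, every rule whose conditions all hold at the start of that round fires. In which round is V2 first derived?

Round 1: R2 [Q2 → M]; R3 [Q2 ∧ N9 → T]; R5 [S1 ∧ L ∧ C2 → W]; R6 [B ∧ Q2 → G]. Adds M, T, W, G.
Round 2: R9 [T ∧ W → K2]. Adds K2.
Round 3: R4 [K2 → V2]; R7 [K2 → H6]. Adds V2, H6.
V2 first appears in round 3.

3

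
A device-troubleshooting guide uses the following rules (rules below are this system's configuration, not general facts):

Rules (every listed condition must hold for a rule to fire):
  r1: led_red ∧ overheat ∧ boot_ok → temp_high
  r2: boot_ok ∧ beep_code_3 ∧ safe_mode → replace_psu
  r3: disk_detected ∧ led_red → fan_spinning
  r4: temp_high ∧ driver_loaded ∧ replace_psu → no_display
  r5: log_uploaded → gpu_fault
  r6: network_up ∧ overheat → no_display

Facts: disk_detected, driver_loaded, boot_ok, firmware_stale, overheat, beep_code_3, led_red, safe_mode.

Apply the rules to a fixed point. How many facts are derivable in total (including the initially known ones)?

12

Round 1: r1 [led_red ∧ overheat ∧ boot_ok → temp_high]; r2 [boot_ok ∧ beep_code_3 ∧ safe_mode → replace_psu]; r3 [disk_detected ∧ led_red → fan_spinning]. New: temp_high, replace_psu, fan_spinning.
Round 2: r4 [temp_high ∧ driver_loaded ∧ replace_psu → no_display]. New: no_display.
Closure: {beep_code_3, boot_ok, disk_detected, driver_loaded, fan_spinning, firmware_stale, led_red, no_display, overheat, replace_psu, safe_mode, temp_high} — 12 facts.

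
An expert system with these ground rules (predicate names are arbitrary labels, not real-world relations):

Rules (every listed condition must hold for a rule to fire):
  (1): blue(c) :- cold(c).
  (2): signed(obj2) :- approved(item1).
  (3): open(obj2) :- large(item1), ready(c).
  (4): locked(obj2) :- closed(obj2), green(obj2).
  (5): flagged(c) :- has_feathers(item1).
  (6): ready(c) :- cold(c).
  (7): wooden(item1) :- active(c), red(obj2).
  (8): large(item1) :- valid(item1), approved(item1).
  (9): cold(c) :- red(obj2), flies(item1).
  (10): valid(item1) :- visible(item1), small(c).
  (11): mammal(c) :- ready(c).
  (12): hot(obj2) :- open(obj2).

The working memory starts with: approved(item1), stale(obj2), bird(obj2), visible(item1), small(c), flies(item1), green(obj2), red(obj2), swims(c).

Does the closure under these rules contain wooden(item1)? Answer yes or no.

Round 1: (2) [signed(obj2) :- approved(item1).]; (9) [cold(c) :- red(obj2), flies(item1).]; (10) [valid(item1) :- visible(item1), small(c).]. Adds signed(obj2), cold(c), valid(item1).
Round 2: (1) [blue(c) :- cold(c).]; (6) [ready(c) :- cold(c).]; (8) [large(item1) :- valid(item1), approved(item1).]. Adds blue(c), ready(c), large(item1).
Round 3: (3) [open(obj2) :- large(item1), ready(c).]; (11) [mammal(c) :- ready(c).]. Adds open(obj2), mammal(c).
Round 4: (12) [hot(obj2) :- open(obj2).]. Adds hot(obj2).
Fixed point reached. wooden(item1) is concluded only by (7); (7) needs active(c) (never derived).

no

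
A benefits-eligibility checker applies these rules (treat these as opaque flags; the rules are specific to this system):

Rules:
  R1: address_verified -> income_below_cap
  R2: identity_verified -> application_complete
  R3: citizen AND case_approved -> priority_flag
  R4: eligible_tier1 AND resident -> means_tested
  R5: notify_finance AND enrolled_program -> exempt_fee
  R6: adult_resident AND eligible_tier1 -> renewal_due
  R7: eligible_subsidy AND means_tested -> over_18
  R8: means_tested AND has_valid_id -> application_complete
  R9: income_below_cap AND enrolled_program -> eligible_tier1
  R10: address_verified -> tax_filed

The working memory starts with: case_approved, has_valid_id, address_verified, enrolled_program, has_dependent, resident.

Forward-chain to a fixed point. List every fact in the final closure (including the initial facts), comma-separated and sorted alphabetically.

address_verified, application_complete, case_approved, eligible_tier1, enrolled_program, has_dependent, has_valid_id, income_below_cap, means_tested, resident, tax_filed

Round 1 — R1, R10, derive income_below_cap, tax_filed.
Round 2 — R9, derive eligible_tier1.
Round 3 — R4, derive means_tested.
Round 4 — R8, derive application_complete.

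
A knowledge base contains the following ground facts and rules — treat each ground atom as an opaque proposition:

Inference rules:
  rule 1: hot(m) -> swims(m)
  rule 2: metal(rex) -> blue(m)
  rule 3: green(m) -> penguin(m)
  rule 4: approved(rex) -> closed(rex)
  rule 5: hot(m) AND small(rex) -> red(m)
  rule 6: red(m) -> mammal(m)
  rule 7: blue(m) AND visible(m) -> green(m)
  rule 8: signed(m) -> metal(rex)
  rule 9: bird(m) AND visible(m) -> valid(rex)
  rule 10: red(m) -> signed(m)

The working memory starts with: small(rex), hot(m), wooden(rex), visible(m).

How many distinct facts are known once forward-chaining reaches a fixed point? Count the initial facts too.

Round 1 fires rule 1, rule 5, giving swims(m), red(m).
Round 2 fires rule 6, rule 10, giving mammal(m), signed(m).
Round 3 fires rule 8, giving metal(rex).
Round 4 fires rule 2, giving blue(m).
Round 5 fires rule 7, giving green(m).
Round 6 fires rule 3, giving penguin(m).
Closure: {blue(m), green(m), hot(m), mammal(m), metal(rex), penguin(m), red(m), signed(m), small(rex), swims(m), visible(m), wooden(rex)} — 12 facts.

12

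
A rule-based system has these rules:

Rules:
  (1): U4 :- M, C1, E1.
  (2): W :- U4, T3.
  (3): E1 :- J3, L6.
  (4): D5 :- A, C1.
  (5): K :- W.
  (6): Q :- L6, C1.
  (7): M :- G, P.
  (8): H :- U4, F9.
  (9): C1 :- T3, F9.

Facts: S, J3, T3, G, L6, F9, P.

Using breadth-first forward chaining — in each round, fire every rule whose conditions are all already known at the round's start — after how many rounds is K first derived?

Round 1 — (3), (7), (9), derive E1, M, C1.
Round 2 — (1), (6), derive U4, Q.
Round 3 — (2), (8), derive W, H.
Round 4 — (5), derive K.
K first appears in round 4.

4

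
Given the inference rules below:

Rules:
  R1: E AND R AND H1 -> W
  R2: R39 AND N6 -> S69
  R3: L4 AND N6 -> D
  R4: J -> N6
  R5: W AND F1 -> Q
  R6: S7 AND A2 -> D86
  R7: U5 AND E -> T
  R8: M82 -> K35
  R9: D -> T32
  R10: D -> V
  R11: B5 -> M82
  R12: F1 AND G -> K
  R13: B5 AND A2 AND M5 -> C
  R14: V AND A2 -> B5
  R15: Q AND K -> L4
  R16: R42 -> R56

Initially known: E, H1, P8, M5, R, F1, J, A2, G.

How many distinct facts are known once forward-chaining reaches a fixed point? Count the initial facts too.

Round 1: R1 [E AND R AND H1 -> W]; R4 [J -> N6]; R12 [F1 AND G -> K]. New: W, N6, K.
Round 2: R5 [W AND F1 -> Q]. New: Q.
Round 3: R15 [Q AND K -> L4]. New: L4.
Round 4: R3 [L4 AND N6 -> D]. New: D.
Round 5: R9 [D -> T32]; R10 [D -> V]. New: T32, V.
Round 6: R14 [V AND A2 -> B5]. New: B5.
Round 7: R11 [B5 -> M82]; R13 [B5 AND A2 AND M5 -> C]. New: M82, C.
Round 8: R8 [M82 -> K35]. New: K35.
Closure: {A2, B5, C, D, E, F1, G, H1, J, K, K35, L4, M5, M82, N6, P8, Q, R, T32, V, W} — 21 facts.

21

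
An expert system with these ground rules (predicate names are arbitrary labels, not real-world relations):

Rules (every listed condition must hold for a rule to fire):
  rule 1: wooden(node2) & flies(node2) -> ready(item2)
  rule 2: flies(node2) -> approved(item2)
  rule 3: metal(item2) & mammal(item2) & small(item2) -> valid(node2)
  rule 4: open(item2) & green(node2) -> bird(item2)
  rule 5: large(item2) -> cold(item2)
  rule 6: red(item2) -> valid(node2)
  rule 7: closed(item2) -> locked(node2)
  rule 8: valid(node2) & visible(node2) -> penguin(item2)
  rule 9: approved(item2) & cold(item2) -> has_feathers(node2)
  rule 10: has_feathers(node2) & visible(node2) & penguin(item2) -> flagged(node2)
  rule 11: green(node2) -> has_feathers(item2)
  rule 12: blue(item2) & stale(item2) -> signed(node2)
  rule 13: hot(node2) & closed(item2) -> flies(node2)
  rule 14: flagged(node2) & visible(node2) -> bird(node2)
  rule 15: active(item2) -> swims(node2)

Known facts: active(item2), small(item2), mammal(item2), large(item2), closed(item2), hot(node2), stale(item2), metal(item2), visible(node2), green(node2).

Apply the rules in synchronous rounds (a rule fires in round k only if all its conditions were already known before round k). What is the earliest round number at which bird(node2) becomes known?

Round 1: rule 3 [metal(item2) & mammal(item2) & small(item2) -> valid(node2)]; rule 5 [large(item2) -> cold(item2)]; rule 7 [closed(item2) -> locked(node2)]; rule 11 [green(node2) -> has_feathers(item2)]; rule 13 [hot(node2) & closed(item2) -> flies(node2)]; rule 15 [active(item2) -> swims(node2)]. New: valid(node2), cold(item2), locked(node2), has_feathers(item2), flies(node2), swims(node2).
Round 2: rule 2 [flies(node2) -> approved(item2)]; rule 8 [valid(node2) & visible(node2) -> penguin(item2)]. New: approved(item2), penguin(item2).
Round 3: rule 9 [approved(item2) & cold(item2) -> has_feathers(node2)]. New: has_feathers(node2).
Round 4: rule 10 [has_feathers(node2) & visible(node2) & penguin(item2) -> flagged(node2)]. New: flagged(node2).
Round 5: rule 14 [flagged(node2) & visible(node2) -> bird(node2)]. New: bird(node2).
bird(node2) first appears in round 5.

5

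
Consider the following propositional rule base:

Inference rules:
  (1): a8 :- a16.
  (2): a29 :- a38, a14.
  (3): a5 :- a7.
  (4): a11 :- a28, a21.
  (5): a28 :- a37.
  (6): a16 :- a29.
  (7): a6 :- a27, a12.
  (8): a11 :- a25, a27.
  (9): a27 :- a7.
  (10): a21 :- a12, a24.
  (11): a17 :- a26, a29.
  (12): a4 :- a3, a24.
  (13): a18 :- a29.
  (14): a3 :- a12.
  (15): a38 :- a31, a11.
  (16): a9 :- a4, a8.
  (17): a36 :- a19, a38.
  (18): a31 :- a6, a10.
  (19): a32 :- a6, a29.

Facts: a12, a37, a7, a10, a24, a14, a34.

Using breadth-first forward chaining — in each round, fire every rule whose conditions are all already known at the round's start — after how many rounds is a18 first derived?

6

Round 1 — (3), (5), (9), (10), (14), derive a5, a28, a27, a21, a3.
Round 2 — (4), (7), (12), derive a11, a6, a4.
Round 3 — (18), derive a31.
Round 4 — (15), derive a38.
Round 5 — (2), derive a29.
Round 6 — (6), (13), (19), derive a16, a18, a32.
a18 first appears in round 6.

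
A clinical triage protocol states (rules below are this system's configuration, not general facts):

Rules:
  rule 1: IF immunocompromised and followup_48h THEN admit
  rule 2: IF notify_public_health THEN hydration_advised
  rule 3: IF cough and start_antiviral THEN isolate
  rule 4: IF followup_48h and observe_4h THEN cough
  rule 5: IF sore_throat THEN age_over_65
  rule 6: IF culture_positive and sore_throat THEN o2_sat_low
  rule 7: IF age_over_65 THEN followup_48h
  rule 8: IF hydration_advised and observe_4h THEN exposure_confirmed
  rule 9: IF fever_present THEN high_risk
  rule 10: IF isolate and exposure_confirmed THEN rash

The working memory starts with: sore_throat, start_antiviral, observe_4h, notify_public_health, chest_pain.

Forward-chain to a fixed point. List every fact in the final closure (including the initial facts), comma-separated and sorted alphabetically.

age_over_65, chest_pain, cough, exposure_confirmed, followup_48h, hydration_advised, isolate, notify_public_health, observe_4h, rash, sore_throat, start_antiviral

Round 1: rule 2 [IF notify_public_health THEN hydration_advised]; rule 5 [IF sore_throat THEN age_over_65]. Adds hydration_advised, age_over_65.
Round 2: rule 7 [IF age_over_65 THEN followup_48h]; rule 8 [IF hydration_advised and observe_4h THEN exposure_confirmed]. Adds followup_48h, exposure_confirmed.
Round 3: rule 4 [IF followup_48h and observe_4h THEN cough]. Adds cough.
Round 4: rule 3 [IF cough and start_antiviral THEN isolate]. Adds isolate.
Round 5: rule 10 [IF isolate and exposure_confirmed THEN rash]. Adds rash.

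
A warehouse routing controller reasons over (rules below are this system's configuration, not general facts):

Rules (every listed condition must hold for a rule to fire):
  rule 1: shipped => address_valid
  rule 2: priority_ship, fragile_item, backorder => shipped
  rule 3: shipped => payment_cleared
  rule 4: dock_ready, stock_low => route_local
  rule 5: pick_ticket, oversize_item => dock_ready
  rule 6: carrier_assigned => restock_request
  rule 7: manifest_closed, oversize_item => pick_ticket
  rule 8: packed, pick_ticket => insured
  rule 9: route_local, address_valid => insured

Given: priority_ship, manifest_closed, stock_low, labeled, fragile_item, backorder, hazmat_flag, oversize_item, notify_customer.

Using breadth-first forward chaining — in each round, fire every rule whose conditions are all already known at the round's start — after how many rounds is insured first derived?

4

[1] rule 2 [priority_ship, fragile_item, backorder => shipped]; rule 7 [manifest_closed, oversize_item => pick_ticket]. ⇒ new: shipped, pick_ticket.
[2] rule 1 [shipped => address_valid]; rule 3 [shipped => payment_cleared]; rule 5 [pick_ticket, oversize_item => dock_ready]. ⇒ new: address_valid, payment_cleared, dock_ready.
[3] rule 4 [dock_ready, stock_low => route_local]. ⇒ new: route_local.
[4] rule 9 [route_local, address_valid => insured]. ⇒ new: insured.
insured first appears in round 4.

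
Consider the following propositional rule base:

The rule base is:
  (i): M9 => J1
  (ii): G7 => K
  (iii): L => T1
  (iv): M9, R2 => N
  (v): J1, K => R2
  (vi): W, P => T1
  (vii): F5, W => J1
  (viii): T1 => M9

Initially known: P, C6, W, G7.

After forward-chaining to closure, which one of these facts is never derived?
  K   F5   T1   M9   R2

[1] (ii) [G7 => K]; (vi) [W, P => T1]. ⇒ new: K, T1.
[2] (viii) [T1 => M9]. ⇒ new: M9.
[3] (i) [M9 => J1]. ⇒ new: J1.
[4] (v) [J1, K => R2]. ⇒ new: R2.
[5] (iv) [M9, R2 => N]. ⇒ new: N.
Derived: R2 (round 4), K (round 1), T1 (round 1), M9 (round 2). F5 never appears in any round.

F5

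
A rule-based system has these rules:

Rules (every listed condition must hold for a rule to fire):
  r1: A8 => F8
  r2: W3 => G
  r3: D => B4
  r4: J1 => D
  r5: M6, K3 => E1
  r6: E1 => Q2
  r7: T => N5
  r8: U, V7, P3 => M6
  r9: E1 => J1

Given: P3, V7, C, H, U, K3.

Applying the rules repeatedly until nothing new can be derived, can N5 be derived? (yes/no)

Round 1: r8 [U, V7, P3 => M6]. Adds M6.
Round 2: r5 [M6, K3 => E1]. Adds E1.
Round 3: r6 [E1 => Q2]; r9 [E1 => J1]. Adds Q2, J1.
Round 4: r4 [J1 => D]. Adds D.
Round 5: r3 [D => B4]. Adds B4.
Fixed point reached. N5 is concluded only by r7; r7 needs T (never derived).

no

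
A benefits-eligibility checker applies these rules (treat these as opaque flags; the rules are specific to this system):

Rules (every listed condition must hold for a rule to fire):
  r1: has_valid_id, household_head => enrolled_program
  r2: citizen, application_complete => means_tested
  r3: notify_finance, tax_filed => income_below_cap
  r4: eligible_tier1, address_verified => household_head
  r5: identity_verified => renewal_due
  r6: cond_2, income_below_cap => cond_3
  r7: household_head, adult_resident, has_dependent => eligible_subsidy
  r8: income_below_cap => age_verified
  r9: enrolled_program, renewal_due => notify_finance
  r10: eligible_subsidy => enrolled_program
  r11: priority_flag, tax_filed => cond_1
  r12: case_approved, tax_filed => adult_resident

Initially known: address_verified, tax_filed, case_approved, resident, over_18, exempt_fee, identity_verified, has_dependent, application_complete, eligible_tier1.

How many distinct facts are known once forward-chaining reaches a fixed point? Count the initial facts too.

18

Round 1 fires r4, r5, r12, giving household_head, renewal_due, adult_resident.
Round 2 fires r7, giving eligible_subsidy.
Round 3 fires r10, giving enrolled_program.
Round 4 fires r9, giving notify_finance.
Round 5 fires r3, giving income_below_cap.
Round 6 fires r8, giving age_verified.
Closure: {address_verified, adult_resident, age_verified, application_complete, case_approved, eligible_subsidy, eligible_tier1, enrolled_program, exempt_fee, has_dependent, household_head, identity_verified, income_below_cap, notify_finance, over_18, renewal_due, resident, tax_filed} — 18 facts.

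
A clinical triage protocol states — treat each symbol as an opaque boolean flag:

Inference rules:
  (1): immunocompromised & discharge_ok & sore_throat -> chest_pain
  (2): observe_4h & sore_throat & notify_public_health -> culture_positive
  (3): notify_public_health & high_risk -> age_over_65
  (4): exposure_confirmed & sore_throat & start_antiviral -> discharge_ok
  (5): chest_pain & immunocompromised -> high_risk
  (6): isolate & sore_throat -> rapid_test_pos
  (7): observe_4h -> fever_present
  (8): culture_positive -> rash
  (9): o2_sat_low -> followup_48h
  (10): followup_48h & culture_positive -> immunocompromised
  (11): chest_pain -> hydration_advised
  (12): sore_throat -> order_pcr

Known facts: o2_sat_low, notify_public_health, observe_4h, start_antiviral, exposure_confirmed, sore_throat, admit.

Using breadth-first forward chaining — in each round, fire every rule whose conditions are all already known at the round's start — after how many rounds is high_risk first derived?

4

Round 1 — (2), (4), (7), (9), (12), derive culture_positive, discharge_ok, fever_present, followup_48h, order_pcr.
Round 2 — (8), (10), derive rash, immunocompromised.
Round 3 — (1), derive chest_pain.
Round 4 — (5), (11), derive high_risk, hydration_advised.
high_risk first appears in round 4.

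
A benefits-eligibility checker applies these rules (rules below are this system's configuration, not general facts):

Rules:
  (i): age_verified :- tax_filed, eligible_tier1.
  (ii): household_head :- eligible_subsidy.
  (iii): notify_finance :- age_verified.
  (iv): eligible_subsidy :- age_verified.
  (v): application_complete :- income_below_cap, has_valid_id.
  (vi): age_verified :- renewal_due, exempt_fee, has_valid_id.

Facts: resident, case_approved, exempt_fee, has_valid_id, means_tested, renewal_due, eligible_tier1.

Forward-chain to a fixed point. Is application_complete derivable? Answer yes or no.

Round 1 fires (vi), giving age_verified.
Round 2 fires (iii), (iv), giving notify_finance, eligible_subsidy.
Round 3 fires (ii), giving household_head.
Fixed point reached. application_complete is concluded only by (v); (v) needs income_below_cap (never derived).

no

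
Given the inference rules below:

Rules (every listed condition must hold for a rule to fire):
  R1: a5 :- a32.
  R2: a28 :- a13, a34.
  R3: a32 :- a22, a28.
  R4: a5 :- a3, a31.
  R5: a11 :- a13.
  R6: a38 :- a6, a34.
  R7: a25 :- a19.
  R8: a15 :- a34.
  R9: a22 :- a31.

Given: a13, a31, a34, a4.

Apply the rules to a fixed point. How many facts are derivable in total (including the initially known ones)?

10

Round 1: R2 [a28 :- a13, a34.]; R5 [a11 :- a13.]; R8 [a15 :- a34.]; R9 [a22 :- a31.]. New: a28, a11, a15, a22.
Round 2: R3 [a32 :- a22, a28.]. New: a32.
Round 3: R1 [a5 :- a32.]. New: a5.
Closure: {a11, a13, a15, a22, a28, a31, a32, a34, a4, a5} — 10 facts.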